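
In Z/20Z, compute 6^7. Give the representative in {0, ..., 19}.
Use repeated squaring. Binary(7) = 111. Walk through the bits of the exponent 7 left-to-right: at each bit after the leading one, square the running value, then multiply by 6 if the bit is 1 (always reducing mod 20):
  bit 1 = 1 (leading): start with 6.
  bit 2 = 1: square 6^2 = 36 ≡ 16; bit is 1, so multiply 16·6 = 96 ≡ 16 (mod 20).
  bit 3 = 1: square 16^2 = 256 ≡ 16; bit is 1, so multiply 16·6 = 96 ≡ 16 (mod 20).
Final value: 6^7 ≡ 16 (mod 20).

Final answer: 16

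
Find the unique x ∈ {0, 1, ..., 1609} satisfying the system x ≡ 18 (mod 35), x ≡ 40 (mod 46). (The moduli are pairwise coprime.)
x ≡ 1558 (mod 1610); the representative in [0, 1610) is 1558

The moduli 35, 46 are pairwise coprime, so by the CRT there is a unique solution mod 35·46 = 1610.
Solve by successive substitution. Start with x ≡ 18 (mod 35).
  Combine with x ≡ 40 (mod 46): write x = 18 + 35·t and require 18 + 35·t ≡ 40 (mod 46), i.e. 35·t ≡ 40 − 18 ≡ 22 (mod 46). Since 35^(−1) ≡ 25 (mod 46), t ≡ 25·22 ≡ 44 (mod 46). So x ≡ 18 + 35·44 = 1558 (mod 1610).
Unique solution in [0, 1610): x = 1558.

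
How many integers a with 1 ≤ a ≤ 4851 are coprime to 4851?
2520

The number of a ∈ {1, ..., 4851} with gcd(a, 4851) = 1 is by definition Euler's totient φ(4851). φ is multiplicative, with φ(p^e) = p^e − p^(e−1). Factorise 4851 = 3^2 · 7^2 · 11. Then
  φ(4851) = (3^2 − 3^1) · (7^2 − 7^1) · (11 − 1) = 6 · 42 · 10 = 2520.
So there are 2520 such integers.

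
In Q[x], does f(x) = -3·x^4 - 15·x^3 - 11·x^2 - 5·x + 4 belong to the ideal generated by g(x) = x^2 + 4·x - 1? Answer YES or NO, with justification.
In Q[x] the ideal (g) consists of all multiples of g, so f ∈ (g) iff g | f, i.e. iff the remainder of f on division by g is 0. Divide f by g (g is monic, so eliminate the leading term of the running remainder at each step):
  leading term -3·x^4: subtract (-3·x^2)·g(x) = -3·x^4 - 12·x^3 + 3·x^2, leaving -3·x^3 - 14·x^2 - 5·x + 4
  leading term -3·x^3: subtract (-3·x)·g(x) = -3·x^3 - 12·x^2 + 3·x, leaving -2·x^2 - 8·x + 4
  leading term -2·x^2: subtract (-2)·g(x) = -2·x^2 - 8·x + 2, leaving 2
The remainder r(x) = 2 ≠ 0 (and deg r < deg g), so g ∤ f, i.e. f ∉ (g).

Final answer: NO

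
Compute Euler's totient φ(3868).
φ(3868) = 1932

φ is multiplicative, with φ(p^e) = p^e − p^(e−1). Factorise 3868 = 2^2 · 967. Then
  φ(3868) = (2^2 − 2^1) · (967 − 1) = 2 · 966 = 1932.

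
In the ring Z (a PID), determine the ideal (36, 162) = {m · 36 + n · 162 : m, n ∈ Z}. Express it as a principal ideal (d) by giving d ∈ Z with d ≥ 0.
(36, 162) = (18); d = 18

In the PID Z, (a, b) is generated by gcd(a, b). Compute gcd(162, 36) with the extended Euclidean algorithm, tracking rows (r, s, t) with s·162 + t·36 = r:
  row A: (162, 1, 0)   [1·162 + 0·36 = 162]
  row B: (36, 0, 1)   [0·162 + 1·36 = 36]
  162 = 4·36 + 18   → row C = row A − 4·row B = (18, 1, −4)   [check: 1·162 − 4·36 = 18]
  36 = 2·18 + 0   → remainder 0, stop. gcd = 18 (last nonzero row C).
So gcd(36, 162) = 18, with Bézout identity 1·162 − 4·36 = 18. Containment (⊇): the Bézout identity exhibits 18 as an element of (36, 162), giving (18) ⊆ (36, 162). Containment (⊆): since 18 | 36 and 18 | 162 (36 = 18·2, 162 = 18·9), every Z-linear combination of 36 and 162 is divisible by 18, so (36, 162) ⊆ (18). Therefore (36, 162) = (18), d = 18.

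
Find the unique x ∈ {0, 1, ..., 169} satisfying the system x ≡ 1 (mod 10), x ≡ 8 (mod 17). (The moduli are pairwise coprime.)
The moduli 10, 17 are pairwise coprime, so by the CRT there is a unique solution mod 10·17 = 170.
Solve by successive substitution. Start with x ≡ 1 (mod 10).
  Combine with x ≡ 8 (mod 17): write x = 1 + 10·t and require 1 + 10·t ≡ 8 (mod 17), i.e. 10·t ≡ 8 − 1 ≡ 7 (mod 17). Since 10^(−1) ≡ 12 (mod 17), t ≡ 12·7 ≡ 16 (mod 17). So x ≡ 1 + 10·16 = 161 (mod 170).
Unique solution in [0, 170): x = 161.

Final answer: x ≡ 161 (mod 170); the representative in [0, 170) is 161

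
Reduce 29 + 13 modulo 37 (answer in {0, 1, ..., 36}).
Both summands are already reduced mod 37. 29 + 13 = 42; 42 = 1·37 + 5, so (29 + 13) mod 37 = 5.

Final answer: 5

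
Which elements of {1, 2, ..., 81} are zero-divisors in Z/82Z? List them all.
An element a ∈ Z/82Z (with a ≠ 0) is a zero-divisor iff gcd(a, 82) > 1 (because a is a unit precisely when gcd(a, n) = 1, and in Z/nZ every nonzero, non-unit element is a zero-divisor). Scan a = 1, ..., 81 and keep those with gcd(a, 82) > 1:
  gcd(2, 82) = 2, gcd(4, 82) = 2, gcd(6, 82) = 2, gcd(8, 82) = 2, gcd(10, 82) = 2, gcd(12, 82) = 2, gcd(14, 82) = 2, gcd(16, 82) = 2, gcd(18, 82) = 2, gcd(20, 82) = 2, gcd(22, 82) = 2, gcd(24, 82) = 2, gcd(26, 82) = 2, gcd(28, 82) = 2, gcd(30, 82) = 2, gcd(32, 82) = 2, gcd(34, 82) = 2, gcd(36, 82) = 2, gcd(38, 82) = 2, gcd(40, 82) = 2, gcd(41, 82) = 41, gcd(42, 82) = 2, gcd(44, 82) = 2, gcd(46, 82) = 2, gcd(48, 82) = 2, gcd(50, 82) = 2, gcd(52, 82) = 2, gcd(54, 82) = 2, gcd(56, 82) = 2, gcd(58, 82) = 2, gcd(60, 82) = 2, gcd(62, 82) = 2, gcd(64, 82) = 2, gcd(66, 82) = 2, gcd(68, 82) = 2, gcd(70, 82) = 2, gcd(72, 82) = 2, gcd(74, 82) = 2, gcd(76, 82) = 2, gcd(78, 82) = 2, gcd(80, 82) = 2.
All other a ∈ {1, ..., 81} have gcd(a, 82) = 1 and are units. So the nonzero zero-divisors are exactly the 41 values of a appearing in this scan.

Final answer: nonzero zero-divisors of Z/82Z = {2, 4, 6, 8, 10, 12, 14, 16, 18, 20, 22, 24, 26, 28, 30, 32, 34, 36, 38, 40, 41, 42, 44, 46, 48, 50, 52, 54, 56, 58, 60, 62, 64, 66, 68, 70, 72, 74, 76, 78, 80}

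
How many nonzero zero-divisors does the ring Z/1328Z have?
Z/1328Z has 671 nonzero zero-divisors

In Z/1328Z each nonzero element is either a unit (gcd with 1328 is 1) or a zero-divisor (gcd > 1). The number of units is φ(1328): factorise 1328 = 2^4 · 83, so φ(1328) = (2^4 − 2^3) · (83 − 1) = 8 · 82 = 656. The nonzero elements number 1328 − 1 = 1327. Hence the nonzero zero-divisors number 1327 − 656 = 671.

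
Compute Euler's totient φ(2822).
φ(2822) = 1312

φ is multiplicative, with φ(p^e) = p^e − p^(e−1). Factorise 2822 = 2 · 17 · 83. Then
  φ(2822) = (2 − 1) · (17 − 1) · (83 − 1) = 1 · 16 · 82 = 1312.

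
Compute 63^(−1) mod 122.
63^(−1) ≡ 31 (mod 122)

Apply the extended Euclidean algorithm to (122, 63), tracking rows (r, s, t) with s·122 + t·63 = r. Each division r_prev = q·r_cur + r_new produces the new row as (previous row) − q·(current row):
  row A: (122, 1, 0)   [1·122 + 0·63 = 122]
  row B: (63, 0, 1)   [0·122 + 1·63 = 63]
  122 = 1·63 + 59   → row C = row A − 1·row B = (59, 1, −1)   [check: 1·122 − 1·63 = 59]
  63 = 1·59 + 4   → row D = row B − 1·row C = (4, −1, 2)   [check: −1·122 + 2·63 = 4]
  59 = 14·4 + 3   → row E = row C − 14·row D = (3, 15, −29)   [check: 15·122 − 29·63 = 3]
  4 = 1·3 + 1   → row F = row D − 1·row E = (1, −16, 31)   [check: −16·122 + 31·63 = 1]
  3 = 3·1 + 0   → remainder 0, stop. gcd = 1 (last nonzero row F).
The gcd is 1, so 63 is invertible mod 122. The last nonzero row gives −16·122 + 31·63 = 1, so t = 31. So 63^(−1) ≡ 31 (mod 122). Verify: 63 · 31 = 1953 ≡ 1 (mod 122). ✓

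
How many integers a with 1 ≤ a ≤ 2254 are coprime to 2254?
924

The number of a ∈ {1, ..., 2254} with gcd(a, 2254) = 1 is by definition Euler's totient φ(2254). φ is multiplicative, with φ(p^e) = p^e − p^(e−1). Factorise 2254 = 2 · 7^2 · 23. Then
  φ(2254) = (2 − 1) · (7^2 − 7^1) · (23 − 1) = 1 · 42 · 22 = 924.
So there are 924 such integers.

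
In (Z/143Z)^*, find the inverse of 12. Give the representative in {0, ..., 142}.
12^(−1) ≡ 12 (mod 143)

Apply the extended Euclidean algorithm to (143, 12), tracking rows (r, s, t) with s·143 + t·12 = r. Each division r_prev = q·r_cur + r_new produces the new row as (previous row) − q·(current row):
  row A: (143, 1, 0)   [1·143 + 0·12 = 143]
  row B: (12, 0, 1)   [0·143 + 1·12 = 12]
  143 = 11·12 + 11   → row C = row A − 11·row B = (11, 1, −11)   [check: 1·143 − 11·12 = 11]
  12 = 1·11 + 1   → row D = row B − 1·row C = (1, −1, 12)   [check: −1·143 + 12·12 = 1]
  11 = 11·1 + 0   → remainder 0, stop. gcd = 1 (last nonzero row D).
The gcd is 1, so 12 is invertible mod 143. The last nonzero row gives −1·143 + 12·12 = 1, so t = 12. So 12^(−1) ≡ 12 (mod 143). Verify: 12 · 12 = 144 ≡ 1 (mod 143). ✓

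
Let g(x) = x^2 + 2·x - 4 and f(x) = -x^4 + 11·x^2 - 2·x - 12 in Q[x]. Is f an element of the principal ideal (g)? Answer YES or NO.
In Q[x] the ideal (g) consists of all multiples of g, so f ∈ (g) iff g | f, i.e. iff the remainder of f on division by g is 0. Divide f by g (g is monic, so eliminate the leading term of the running remainder at each step):
  leading term -x^4: subtract (-x^2)·g(x) = -x^4 - 2·x^3 + 4·x^2, leaving 2·x^3 + 7·x^2 - 2·x - 12
  leading term 2·x^3: subtract (2·x)·g(x) = 2·x^3 + 4·x^2 - 8·x, leaving 3·x^2 + 6·x - 12
  leading term 3·x^2: subtract (3)·g(x) = 3·x^2 + 6·x - 12, leaving 0
The remainder is 0, so f(x) = g(x) · h(x) with h(x) = -x^2 + 2·x + 3. Hence g | f, i.e. f ∈ (g).

Final answer: YES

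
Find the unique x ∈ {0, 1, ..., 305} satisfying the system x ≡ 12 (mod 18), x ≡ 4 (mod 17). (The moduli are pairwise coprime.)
The moduli 18, 17 are pairwise coprime, so by the CRT there is a unique solution mod 18·17 = 306.
Solve by successive substitution. Start with x ≡ 12 (mod 18).
  Combine with x ≡ 4 (mod 17): write x = 12 + 18·t and require 12 + 18·t ≡ 4 (mod 17), i.e. 18·t ≡ 4 − 12 ≡ 9 (mod 17). Since 18^(−1) ≡ 1 (mod 17) (18 ≡ 1 (mod 17)), t ≡ 1·9 ≡ 9 (mod 17). So x ≡ 12 + 18·9 = 174 (mod 306).
Unique solution in [0, 306): x = 174.

Final answer: x ≡ 174 (mod 306); the representative in [0, 306) is 174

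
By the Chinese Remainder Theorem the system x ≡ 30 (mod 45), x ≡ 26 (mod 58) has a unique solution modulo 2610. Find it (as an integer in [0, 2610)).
x ≡ 1650 (mod 2610); the representative in [0, 2610) is 1650

The moduli 45, 58 are pairwise coprime, so by the CRT there is a unique solution mod 45·58 = 2610.
Solve by successive substitution. Start with x ≡ 30 (mod 45).
  Combine with x ≡ 26 (mod 58): write x = 30 + 45·t and require 30 + 45·t ≡ 26 (mod 58), i.e. 45·t ≡ 26 − 30 ≡ 54 (mod 58). Since 45^(−1) ≡ 49 (mod 58), t ≡ 49·54 ≡ 36 (mod 58). So x ≡ 30 + 45·36 = 1650 (mod 2610).
Unique solution in [0, 2610): x = 1650.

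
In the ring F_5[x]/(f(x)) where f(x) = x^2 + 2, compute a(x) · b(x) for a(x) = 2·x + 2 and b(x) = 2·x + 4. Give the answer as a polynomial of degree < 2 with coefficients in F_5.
a · b ≡ 2·x (mod f(x))

Multiply as integer polynomials: a · b = 4·x^2 + 12·x + 8. Reducing coefficients mod 5: a · b ≡ 4·x^2 + 2·x + 3. Now divide by f(x) = x^2 + 2 in F_5[x], eliminating the leading term at each step:
  leading term 4·x^2: subtract (4)·f(x) = 4·x^2 + 3, leaving 2·x (coefficients mod 5)
The degree is now < 2, so this is the remainder. Hence a · b ≡ 2·x in F_5[x]/(f).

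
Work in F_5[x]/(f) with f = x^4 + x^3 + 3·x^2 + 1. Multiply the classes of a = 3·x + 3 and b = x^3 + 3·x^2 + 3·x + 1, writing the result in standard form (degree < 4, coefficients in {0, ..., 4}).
a · b ≡ 4·x^3 + 4·x^2 + 2·x (mod f(x))

Multiply as integer polynomials: a · b = 3·x^4 + 12·x^3 + 18·x^2 + 12·x + 3. Reducing coefficients mod 5: a · b ≡ 3·x^4 + 2·x^3 + 3·x^2 + 2·x + 3. Now divide by f(x) = x^4 + x^3 + 3·x^2 + 1 in F_5[x], eliminating the leading term at each step:
  leading term 3·x^4: subtract (3)·f(x) = 3·x^4 + 3·x^3 + 4·x^2 + 3, leaving 4·x^3 + 4·x^2 + 2·x (coefficients mod 5)
The degree is now < 4, so this is the remainder. Hence a · b ≡ 4·x^3 + 4·x^2 + 2·x in F_5[x]/(f).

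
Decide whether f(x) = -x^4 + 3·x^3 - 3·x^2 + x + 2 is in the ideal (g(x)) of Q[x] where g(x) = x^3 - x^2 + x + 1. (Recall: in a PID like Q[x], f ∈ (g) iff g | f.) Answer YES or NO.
YES

In Q[x] the ideal (g) consists of all multiples of g, so f ∈ (g) iff g | f, i.e. iff the remainder of f on division by g is 0. Divide f by g (g is monic, so eliminate the leading term of the running remainder at each step):
  leading term -x^4: subtract (-x)·g(x) = -x^4 + x^3 - x^2 - x, leaving 2·x^3 - 2·x^2 + 2·x + 2
  leading term 2·x^3: subtract (2)·g(x) = 2·x^3 - 2·x^2 + 2·x + 2, leaving 0
The remainder is 0, so f(x) = g(x) · h(x) with h(x) = 2 - x. Hence g | f, i.e. f ∈ (g).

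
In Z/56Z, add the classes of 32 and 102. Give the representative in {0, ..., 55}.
22

Reduce the summands first: 102 ≡ 46 (mod 56), so 32 + 102 ≡ 32 + 46 (mod 56). 32 + 46 = 78; 78 = 1·56 + 22, so (32 + 102) mod 56 = 22.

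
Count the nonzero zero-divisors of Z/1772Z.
Z/1772Z has 887 nonzero zero-divisors

In Z/1772Z each nonzero element is either a unit (gcd with 1772 is 1) or a zero-divisor (gcd > 1). The number of units is φ(1772): factorise 1772 = 2^2 · 443, so φ(1772) = (2^2 − 2^1) · (443 − 1) = 2 · 442 = 884. The nonzero elements number 1772 − 1 = 1771. Hence the nonzero zero-divisors number 1771 − 884 = 887.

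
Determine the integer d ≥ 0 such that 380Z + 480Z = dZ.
In the PID Z, (a, b) is generated by gcd(a, b). Compute gcd(480, 380) with the extended Euclidean algorithm, tracking rows (r, s, t) with s·480 + t·380 = r:
  row A: (480, 1, 0)   [1·480 + 0·380 = 480]
  row B: (380, 0, 1)   [0·480 + 1·380 = 380]
  480 = 1·380 + 100   → row C = row A − 1·row B = (100, 1, −1)   [check: 1·480 − 1·380 = 100]
  380 = 3·100 + 80   → row D = row B − 3·row C = (80, −3, 4)   [check: −3·480 + 4·380 = 80]
  100 = 1·80 + 20   → row E = row C − 1·row D = (20, 4, −5)   [check: 4·480 − 5·380 = 20]
  80 = 4·20 + 0   → remainder 0, stop. gcd = 20 (last nonzero row E).
So gcd(380, 480) = 20, with Bézout identity 4·480 − 5·380 = 20. Containment (⊇): the Bézout identity exhibits 20 as an element of (380, 480), giving (20) ⊆ (380, 480). Containment (⊆): since 20 | 380 and 20 | 480 (380 = 20·19, 480 = 20·24), every Z-linear combination of 380 and 480 is divisible by 20, so (380, 480) ⊆ (20). Therefore (380, 480) = (20), d = 20.

Final answer: (380, 480) = (20); d = 20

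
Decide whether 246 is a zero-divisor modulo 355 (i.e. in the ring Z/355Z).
gcd(246, 355) = 1, so 246 is a unit in Z/355Z (it has a multiplicative inverse). A unit cannot be a zero-divisor: if 246·b ≡ 0 then multiplying both sides by 246^(−1) gives b ≡ 0. So 246 is not a zero-divisor.

Final answer: NO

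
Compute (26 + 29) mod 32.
23

Both summands are already reduced mod 32. 26 + 29 = 55; 55 = 1·32 + 23, so (26 + 29) mod 32 = 23.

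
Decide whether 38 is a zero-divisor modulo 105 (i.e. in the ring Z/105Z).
NO

gcd(38, 105) = 1, so 38 is a unit in Z/105Z (it has a multiplicative inverse). A unit cannot be a zero-divisor: if 38·b ≡ 0 then multiplying both sides by 38^(−1) gives b ≡ 0. So 38 is not a zero-divisor.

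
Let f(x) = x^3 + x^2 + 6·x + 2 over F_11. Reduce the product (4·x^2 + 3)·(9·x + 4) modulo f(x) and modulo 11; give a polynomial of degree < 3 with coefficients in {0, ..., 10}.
a · b ≡ 2·x^2 + 9·x + 6 (mod f(x))

Multiply as integer polynomials: a · b = 36·x^3 + 16·x^2 + 27·x + 12. Reducing coefficients mod 11: a · b ≡ 3·x^3 + 5·x^2 + 5·x + 1. Now divide by f(x) = x^3 + x^2 + 6·x + 2 in F_11[x], eliminating the leading term at each step:
  leading term 3·x^3: subtract (3)·f(x) = 3·x^3 + 3·x^2 + 7·x + 6, leaving 2·x^2 + 9·x + 6 (coefficients mod 11)
The degree is now < 3, so this is the remainder. Hence a · b ≡ 2·x^2 + 9·x + 6 in F_11[x]/(f).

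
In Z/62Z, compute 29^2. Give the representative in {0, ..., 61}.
35

Use repeated squaring. Binary(2) = 10. Walk through the bits of the exponent 2 left-to-right: at each bit after the leading one, square the running value, then multiply by 29 if the bit is 1 (always reducing mod 62):
  bit 1 = 1 (leading): start with 29.
  bit 2 = 0: square 29^2 = 841 ≡ 35 (mod 62).
Final value: 29^2 ≡ 35 (mod 62).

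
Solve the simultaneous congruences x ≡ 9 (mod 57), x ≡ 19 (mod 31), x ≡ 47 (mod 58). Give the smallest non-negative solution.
The moduli 57, 31, 58 are pairwise coprime, so by the CRT there is a unique solution mod 57·31·58 = 102486.
Solve by successive substitution. Start with x ≡ 9 (mod 57).
  Combine with x ≡ 19 (mod 31): write x = 9 + 57·t and require 9 + 57·t ≡ 19 (mod 31), i.e. 57·t ≡ 19 − 9 ≡ 10 (mod 31). Since 57^(−1) ≡ 6 (mod 31) (57 ≡ 26 (mod 31)), t ≡ 6·10 ≡ 29 (mod 31). So x ≡ 9 + 57·29 = 1662 (mod 1767).
  Combine with x ≡ 47 (mod 58): write x = 1662 + 1767·t and require 1662 + 1767·t ≡ 47 (mod 58), i.e. 1767·t ≡ 47 − 1662 ≡ 9 (mod 58). Since 1767^(−1) ≡ 43 (mod 58) (1767 ≡ 27 (mod 58)), t ≡ 43·9 ≡ 39 (mod 58). So x ≡ 1662 + 1767·39 = 70575 (mod 102486).
Unique solution in [0, 102486): x = 70575.

Final answer: x ≡ 70575 (mod 102486); the representative in [0, 102486) is 70575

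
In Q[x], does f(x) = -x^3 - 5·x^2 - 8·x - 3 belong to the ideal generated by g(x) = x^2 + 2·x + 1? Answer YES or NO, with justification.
NO

In Q[x] the ideal (g) consists of all multiples of g, so f ∈ (g) iff g | f, i.e. iff the remainder of f on division by g is 0. Divide f by g (g is monic, so eliminate the leading term of the running remainder at each step):
  leading term -x^3: subtract (-x)·g(x) = -x^3 - 2·x^2 - x, leaving -3·x^2 - 7·x - 3
  leading term -3·x^2: subtract (-3)·g(x) = -3·x^2 - 6·x - 3, leaving -x
The remainder r(x) = -x ≠ 0 (and deg r < deg g), so g ∤ f, i.e. f ∉ (g).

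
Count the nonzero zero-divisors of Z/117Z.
In Z/117Z each nonzero element is either a unit (gcd with 117 is 1) or a zero-divisor (gcd > 1). The number of units is φ(117): factorise 117 = 3^2 · 13, so φ(117) = (3^2 − 3^1) · (13 − 1) = 6 · 12 = 72. The nonzero elements number 117 − 1 = 116. Hence the nonzero zero-divisors number 116 − 72 = 44.

Final answer: Z/117Z has 44 nonzero zero-divisors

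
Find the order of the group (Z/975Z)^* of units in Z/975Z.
|(Z/975Z)^*| = 480

(Z/975Z)^* consists of the classes a with gcd(a, 975) = 1, so its order is φ(975). φ is multiplicative, with φ(p^e) = p^e − p^(e−1). Factorise 975 = 3 · 5^2 · 13. Then
  φ(975) = (3 − 1) · (5^2 − 5^1) · (13 − 1) = 2 · 20 · 12 = 480.
Thus |(Z/975Z)^*| = 480.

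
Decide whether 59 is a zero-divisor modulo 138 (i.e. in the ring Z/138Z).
NO

gcd(59, 138) = 1, so 59 is a unit in Z/138Z (it has a multiplicative inverse). A unit cannot be a zero-divisor: if 59·b ≡ 0 then multiplying both sides by 59^(−1) gives b ≡ 0. So 59 is not a zero-divisor.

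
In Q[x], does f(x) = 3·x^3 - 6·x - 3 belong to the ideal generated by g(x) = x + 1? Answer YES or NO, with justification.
In Q[x] the ideal (g) consists of all multiples of g, so f ∈ (g) iff g | f, i.e. iff the remainder of f on division by g is 0. Divide f by g (g is monic, so eliminate the leading term of the running remainder at each step):
  leading term 3·x^3: subtract (3·x^2)·g(x) = 3·x^3 + 3·x^2, leaving -3·x^2 - 6·x - 3
  leading term -3·x^2: subtract (-3·x)·g(x) = -3·x^2 - 3·x, leaving -3·x - 3
  leading term -3·x: subtract (-3)·g(x) = -3·x - 3, leaving 0
The remainder is 0, so f(x) = g(x) · h(x) with h(x) = 3·x^2 - 3·x - 3. Hence g | f, i.e. f ∈ (g).

Final answer: YES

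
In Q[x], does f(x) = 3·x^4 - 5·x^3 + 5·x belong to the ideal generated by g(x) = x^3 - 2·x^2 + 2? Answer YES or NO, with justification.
In Q[x] the ideal (g) consists of all multiples of g, so f ∈ (g) iff g | f, i.e. iff the remainder of f on division by g is 0. Divide f by g (g is monic, so eliminate the leading term of the running remainder at each step):
  leading term 3·x^4: subtract (3·x)·g(x) = 3·x^4 - 6·x^3 + 6·x, leaving x^3 - x
  leading term x^3: subtract (1)·g(x) = x^3 - 2·x^2 + 2, leaving 2·x^2 - x - 2
The remainder r(x) = 2·x^2 - x - 2 ≠ 0 (and deg r < deg g), so g ∤ f, i.e. f ∉ (g).

Final answer: NO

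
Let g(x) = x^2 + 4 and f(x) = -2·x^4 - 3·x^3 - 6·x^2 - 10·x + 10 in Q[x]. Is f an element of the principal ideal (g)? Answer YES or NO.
NO

In Q[x] the ideal (g) consists of all multiples of g, so f ∈ (g) iff g | f, i.e. iff the remainder of f on division by g is 0. Divide f by g (g is monic, so eliminate the leading term of the running remainder at each step):
  leading term -2·x^4: subtract (-2·x^2)·g(x) = -2·x^4 - 8·x^2, leaving -3·x^3 + 2·x^2 - 10·x + 10
  leading term -3·x^3: subtract (-3·x)·g(x) = -3·x^3 - 12·x, leaving 2·x^2 + 2·x + 10
  leading term 2·x^2: subtract (2)·g(x) = 2·x^2 + 8, leaving 2·x + 2
The remainder r(x) = 2·x + 2 ≠ 0 (and deg r < deg g), so g ∤ f, i.e. f ∉ (g).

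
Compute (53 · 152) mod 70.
Reduce the factors first: 152 ≡ 12 (mod 70), so 53 · 152 ≡ 53 · 12 (mod 70). 53 · 12 = 636. Dividing by 70: 636 = 9·70 + 6. So (53 · 152) mod 70 = 6.

Final answer: 6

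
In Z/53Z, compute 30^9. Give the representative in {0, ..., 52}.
30

Use repeated squaring. Binary(9) = 1001. Walk through the bits of the exponent 9 left-to-right: at each bit after the leading one, square the running value, then multiply by 30 if the bit is 1 (always reducing mod 53):
  bit 1 = 1 (leading): start with 30.
  bit 2 = 0: square 30^2 = 900 ≡ 52 (mod 53).
  bit 3 = 0: square 52^2 = 2704 ≡ 1 (mod 53).
  bit 4 = 1: square 1^2 = 1; bit is 1, so multiply 1·30 = 30 (mod 53).
Final value: 30^9 ≡ 30 (mod 53).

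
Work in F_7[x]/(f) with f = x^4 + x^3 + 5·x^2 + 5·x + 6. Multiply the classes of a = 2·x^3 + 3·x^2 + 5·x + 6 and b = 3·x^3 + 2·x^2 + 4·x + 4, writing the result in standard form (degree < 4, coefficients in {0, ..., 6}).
Multiply as integer polynomials: a · b = 6·x^6 + 13·x^5 + 29·x^4 + 48·x^3 + 44·x^2 + 44·x + 24. Reducing coefficients mod 7: a · b ≡ 6·x^6 + 6·x^5 + x^4 + 6·x^3 + 2·x^2 + 2·x + 3. Now divide by f(x) = x^4 + x^3 + 5·x^2 + 5·x + 6 in F_7[x], eliminating the leading term at each step:
  leading term 6·x^6: subtract (6·x^2)·f(x) = 6·x^6 + 6·x^5 + 2·x^4 + 2·x^3 + x^2, leaving 6·x^4 + 4·x^3 + x^2 + 2·x + 3 (coefficients mod 7)
  leading term 6·x^4: subtract (6)·f(x) = 6·x^4 + 6·x^3 + 2·x^2 + 2·x + 1, leaving 5·x^3 + 6·x^2 + 2 (coefficients mod 7)
The degree is now < 4, so this is the remainder. Hence a · b ≡ 5·x^3 + 6·x^2 + 2 in F_7[x]/(f).

Final answer: a · b ≡ 5·x^3 + 6·x^2 + 2 (mod f(x))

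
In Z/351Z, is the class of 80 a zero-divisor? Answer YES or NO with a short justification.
NO

gcd(80, 351) = 1, so 80 is a unit in Z/351Z (it has a multiplicative inverse). A unit cannot be a zero-divisor: if 80·b ≡ 0 then multiplying both sides by 80^(−1) gives b ≡ 0. So 80 is not a zero-divisor.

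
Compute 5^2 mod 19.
6

Use repeated squaring. Binary(2) = 10. Walk through the bits of the exponent 2 left-to-right: at each bit after the leading one, square the running value, then multiply by 5 if the bit is 1 (always reducing mod 19):
  bit 1 = 1 (leading): start with 5.
  bit 2 = 0: square 5^2 = 25 ≡ 6 (mod 19).
Final value: 5^2 ≡ 6 (mod 19).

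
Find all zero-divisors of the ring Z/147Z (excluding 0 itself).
An element a ∈ Z/147Z (with a ≠ 0) is a zero-divisor iff gcd(a, 147) > 1 (because a is a unit precisely when gcd(a, n) = 1, and in Z/nZ every nonzero, non-unit element is a zero-divisor). Scan a = 1, ..., 146 and keep those with gcd(a, 147) > 1:
  gcd(3, 147) = 3, gcd(6, 147) = 3, gcd(7, 147) = 7, gcd(9, 147) = 3, gcd(12, 147) = 3, gcd(14, 147) = 7, gcd(15, 147) = 3, gcd(18, 147) = 3, gcd(21, 147) = 21, gcd(24, 147) = 3, gcd(27, 147) = 3, gcd(28, 147) = 7, gcd(30, 147) = 3, gcd(33, 147) = 3, gcd(35, 147) = 7, gcd(36, 147) = 3, gcd(39, 147) = 3, gcd(42, 147) = 21, gcd(45, 147) = 3, gcd(48, 147) = 3, gcd(49, 147) = 49, gcd(51, 147) = 3, gcd(54, 147) = 3, gcd(56, 147) = 7, gcd(57, 147) = 3, gcd(60, 147) = 3, gcd(63, 147) = 21, gcd(66, 147) = 3, gcd(69, 147) = 3, gcd(70, 147) = 7, gcd(72, 147) = 3, gcd(75, 147) = 3, gcd(77, 147) = 7, gcd(78, 147) = 3, gcd(81, 147) = 3, gcd(84, 147) = 21, gcd(87, 147) = 3, gcd(90, 147) = 3, gcd(91, 147) = 7, gcd(93, 147) = 3, gcd(96, 147) = 3, gcd(98, 147) = 49, gcd(99, 147) = 3, gcd(102, 147) = 3, gcd(105, 147) = 21, gcd(108, 147) = 3, gcd(111, 147) = 3, gcd(112, 147) = 7, gcd(114, 147) = 3, gcd(117, 147) = 3, gcd(119, 147) = 7, gcd(120, 147) = 3, gcd(123, 147) = 3, gcd(126, 147) = 21, gcd(129, 147) = 3, gcd(132, 147) = 3, gcd(133, 147) = 7, gcd(135, 147) = 3, gcd(138, 147) = 3, gcd(140, 147) = 7, gcd(141, 147) = 3, gcd(144, 147) = 3.
All other a ∈ {1, ..., 146} have gcd(a, 147) = 1 and are units. So the nonzero zero-divisors are exactly the 62 values of a appearing in this scan.

Final answer: nonzero zero-divisors of Z/147Z = {3, 6, 7, 9, 12, 14, 15, 18, 21, 24, 27, 28, 30, 33, 35, 36, 39, 42, 45, 48, 49, 51, 54, 56, 57, 60, 63, 66, 69, 70, 72, 75, 77, 78, 81, 84, 87, 90, 91, 93, 96, 98, 99, 102, 105, 108, 111, 112, 114, 117, 119, 120, 123, 126, 129, 132, 133, 135, 138, 140, 141, 144}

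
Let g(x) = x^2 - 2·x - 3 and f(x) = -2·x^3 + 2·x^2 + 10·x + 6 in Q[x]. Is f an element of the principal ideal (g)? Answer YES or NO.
YES

In Q[x] the ideal (g) consists of all multiples of g, so f ∈ (g) iff g | f, i.e. iff the remainder of f on division by g is 0. Divide f by g (g is monic, so eliminate the leading term of the running remainder at each step):
  leading term -2·x^3: subtract (-2·x)·g(x) = -2·x^3 + 4·x^2 + 6·x, leaving -2·x^2 + 4·x + 6
  leading term -2·x^2: subtract (-2)·g(x) = -2·x^2 + 4·x + 6, leaving 0
The remainder is 0, so f(x) = g(x) · h(x) with h(x) = -2·x - 2. Hence g | f, i.e. f ∈ (g).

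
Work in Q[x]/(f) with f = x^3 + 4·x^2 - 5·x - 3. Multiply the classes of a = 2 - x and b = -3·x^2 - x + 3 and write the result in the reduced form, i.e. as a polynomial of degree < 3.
a · b ≡ -17·x^2 + 10·x + 15 (mod f(x))

First multiply in Q[x] without reducing: a · b = 3·x^3 - 5·x^2 - 5·x + 6. Now divide by f(x) = x^3 + 4·x^2 - 5·x - 3, eliminating the leading term at each step:
  leading term 3·x^3: subtract (3)·f(x) = 3·x^3 + 12·x^2 - 15·x - 9, leaving -17·x^2 + 10·x + 15
The degree is now < 3, so this is the remainder. Hence a · b ≡ -17·x^2 + 10·x + 15 in Q[x]/(f).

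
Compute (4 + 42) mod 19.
8

Reduce the summands first: 42 ≡ 4 (mod 19), so 4 + 42 ≡ 4 + 4 (mod 19). 4 + 4 = 8; 8 = 0·19 + 8, so (4 + 42) mod 19 = 8.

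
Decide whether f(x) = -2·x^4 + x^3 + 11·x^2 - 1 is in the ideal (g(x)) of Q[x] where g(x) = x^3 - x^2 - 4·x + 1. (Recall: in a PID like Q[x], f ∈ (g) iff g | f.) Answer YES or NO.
NO

In Q[x] the ideal (g) consists of all multiples of g, so f ∈ (g) iff g | f, i.e. iff the remainder of f on division by g is 0. Divide f by g (g is monic, so eliminate the leading term of the running remainder at each step):
  leading term -2·x^4: subtract (-2·x)·g(x) = -2·x^4 + 2·x^3 + 8·x^2 - 2·x, leaving -x^3 + 3·x^2 + 2·x - 1
  leading term -x^3: subtract (-1)·g(x) = -x^3 + x^2 + 4·x - 1, leaving 2·x^2 - 2·x
The remainder r(x) = 2·x^2 - 2·x ≠ 0 (and deg r < deg g), so g ∤ f, i.e. f ∉ (g).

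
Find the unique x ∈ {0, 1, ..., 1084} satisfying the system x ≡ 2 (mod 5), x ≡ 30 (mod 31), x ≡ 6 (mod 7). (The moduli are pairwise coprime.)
The moduli 5, 31, 7 are pairwise coprime, so by the CRT there is a unique solution mod 5·31·7 = 1085.
Solve by successive substitution. Start with x ≡ 2 (mod 5).
  Combine with x ≡ 30 (mod 31): write x = 2 + 5·t and require 2 + 5·t ≡ 30 (mod 31), i.e. 5·t ≡ 30 − 2 ≡ 28 (mod 31). Since 5^(−1) ≡ 25 (mod 31), t ≡ 25·28 ≡ 18 (mod 31). So x ≡ 2 + 5·18 = 92 (mod 155).
  Combine with x ≡ 6 (mod 7): write x = 92 + 155·t and require 92 + 155·t ≡ 6 (mod 7), i.e. 155·t ≡ 6 − 92 ≡ 5 (mod 7). Since 155^(−1) ≡ 1 (mod 7) (155 ≡ 1 (mod 7)), t ≡ 1·5 ≡ 5 (mod 7). So x ≡ 92 + 155·5 = 867 (mod 1085).
Unique solution in [0, 1085): x = 867.

Final answer: x ≡ 867 (mod 1085); the representative in [0, 1085) is 867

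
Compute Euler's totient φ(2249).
φ(2249) = 2064

φ is multiplicative, with φ(p^e) = p^e − p^(e−1). Factorise 2249 = 13 · 173. Then
  φ(2249) = (13 − 1) · (173 − 1) = 12 · 172 = 2064.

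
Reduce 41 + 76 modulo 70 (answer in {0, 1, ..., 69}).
47

Reduce the summands first: 76 ≡ 6 (mod 70), so 41 + 76 ≡ 41 + 6 (mod 70). 41 + 6 = 47; 47 = 0·70 + 47, so (41 + 76) mod 70 = 47.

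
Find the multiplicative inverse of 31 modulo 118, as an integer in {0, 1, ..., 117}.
31^(−1) ≡ 99 (mod 118)

Apply the extended Euclidean algorithm to (118, 31), tracking rows (r, s, t) with s·118 + t·31 = r. Each division r_prev = q·r_cur + r_new produces the new row as (previous row) − q·(current row):
  row A: (118, 1, 0)   [1·118 + 0·31 = 118]
  row B: (31, 0, 1)   [0·118 + 1·31 = 31]
  118 = 3·31 + 25   → row C = row A − 3·row B = (25, 1, −3)   [check: 1·118 − 3·31 = 25]
  31 = 1·25 + 6   → row D = row B − 1·row C = (6, −1, 4)   [check: −1·118 + 4·31 = 6]
  25 = 4·6 + 1   → row E = row C − 4·row D = (1, 5, −19)   [check: 5·118 − 19·31 = 1]
  6 = 6·1 + 0   → remainder 0, stop. gcd = 1 (last nonzero row E).
The gcd is 1, so 31 is invertible mod 118. The last nonzero row gives 5·118 − 19·31 = 1, so t = −19. So 31^(−1) ≡ −19 ≡ 99 (mod 118). Verify: 31 · 99 = 3069 ≡ 1 (mod 118). ✓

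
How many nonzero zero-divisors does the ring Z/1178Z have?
Z/1178Z has 637 nonzero zero-divisors

In Z/1178Z each nonzero element is either a unit (gcd with 1178 is 1) or a zero-divisor (gcd > 1). The number of units is φ(1178): factorise 1178 = 2 · 19 · 31, so φ(1178) = (2 − 1) · (19 − 1) · (31 − 1) = 1 · 18 · 30 = 540. The nonzero elements number 1178 − 1 = 1177. Hence the nonzero zero-divisors number 1177 − 540 = 637.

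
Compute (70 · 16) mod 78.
Both factors are already reduced mod 78. 70 · 16 = 1120. Dividing by 78: 1120 = 14·78 + 28. So (70 · 16) mod 78 = 28.

Final answer: 28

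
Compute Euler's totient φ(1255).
φ(1255) = 1000

φ is multiplicative, with φ(p^e) = p^e − p^(e−1). Factorise 1255 = 5 · 251. Then
  φ(1255) = (5 − 1) · (251 − 1) = 4 · 250 = 1000.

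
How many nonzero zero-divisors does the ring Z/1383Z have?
Z/1383Z has 462 nonzero zero-divisors

In Z/1383Z each nonzero element is either a unit (gcd with 1383 is 1) or a zero-divisor (gcd > 1). The number of units is φ(1383): factorise 1383 = 3 · 461, so φ(1383) = (3 − 1) · (461 − 1) = 2 · 460 = 920. The nonzero elements number 1383 − 1 = 1382. Hence the nonzero zero-divisors number 1382 − 920 = 462.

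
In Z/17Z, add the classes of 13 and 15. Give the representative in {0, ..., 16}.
11

Both summands are already reduced mod 17. 13 + 15 = 28; 28 = 1·17 + 11, so (13 + 15) mod 17 = 11.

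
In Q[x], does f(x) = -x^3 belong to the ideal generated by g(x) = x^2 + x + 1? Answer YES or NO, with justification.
In Q[x] the ideal (g) consists of all multiples of g, so f ∈ (g) iff g | f, i.e. iff the remainder of f on division by g is 0. Divide f by g (g is monic, so eliminate the leading term of the running remainder at each step):
  leading term -x^3: subtract (-x)·g(x) = -x^3 - x^2 - x, leaving x^2 + x
  leading term x^2: subtract (1)·g(x) = x^2 + x + 1, leaving -1
The remainder r(x) = -1 ≠ 0 (and deg r < deg g), so g ∤ f, i.e. f ∉ (g).

Final answer: NO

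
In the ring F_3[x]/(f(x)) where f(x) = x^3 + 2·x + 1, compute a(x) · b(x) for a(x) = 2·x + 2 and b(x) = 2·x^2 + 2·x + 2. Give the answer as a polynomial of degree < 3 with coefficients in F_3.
Multiply as integer polynomials: a · b = 4·x^3 + 8·x^2 + 8·x + 4. Reducing coefficients mod 3: a · b ≡ x^3 + 2·x^2 + 2·x + 1. Now divide by f(x) = x^3 + 2·x + 1 in F_3[x], eliminating the leading term at each step:
  leading term x^3: subtract (1)·f(x) = x^3 + 2·x + 1, leaving 2·x^2 (coefficients mod 3)
The degree is now < 3, so this is the remainder. Hence a · b ≡ 2·x^2 in F_3[x]/(f).

Final answer: a · b ≡ 2·x^2 (mod f(x))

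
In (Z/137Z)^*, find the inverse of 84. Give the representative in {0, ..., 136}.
Apply the extended Euclidean algorithm to (137, 84), tracking rows (r, s, t) with s·137 + t·84 = r. Each division r_prev = q·r_cur + r_new produces the new row as (previous row) − q·(current row):
  row A: (137, 1, 0)   [1·137 + 0·84 = 137]
  row B: (84, 0, 1)   [0·137 + 1·84 = 84]
  137 = 1·84 + 53   → row C = row A − 1·row B = (53, 1, −1)   [check: 1·137 − 1·84 = 53]
  84 = 1·53 + 31   → row D = row B − 1·row C = (31, −1, 2)   [check: −1·137 + 2·84 = 31]
  53 = 1·31 + 22   → row E = row C − 1·row D = (22, 2, −3)   [check: 2·137 − 3·84 = 22]
  31 = 1·22 + 9   → row F = row D − 1·row E = (9, −3, 5)   [check: −3·137 + 5·84 = 9]
  22 = 2·9 + 4   → row G = row E − 2·row F = (4, 8, −13)   [check: 8·137 − 13·84 = 4]
  9 = 2·4 + 1   → row H = row F − 2·row G = (1, −19, 31)   [check: −19·137 + 31·84 = 1]
  4 = 4·1 + 0   → remainder 0, stop. gcd = 1 (last nonzero row H).
The gcd is 1, so 84 is invertible mod 137. The last nonzero row gives −19·137 + 31·84 = 1, so t = 31. So 84^(−1) ≡ 31 (mod 137). Verify: 84 · 31 = 2604 ≡ 1 (mod 137). ✓

Final answer: 84^(−1) ≡ 31 (mod 137)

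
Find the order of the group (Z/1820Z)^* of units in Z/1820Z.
|(Z/1820Z)^*| = 576

(Z/1820Z)^* consists of the classes a with gcd(a, 1820) = 1, so its order is φ(1820). φ is multiplicative, with φ(p^e) = p^e − p^(e−1). Factorise 1820 = 2^2 · 5 · 7 · 13. Then
  φ(1820) = (2^2 − 2^1) · (5 − 1) · (7 − 1) · (13 − 1) = 2 · 4 · 6 · 12 = 576.
Thus |(Z/1820Z)^*| = 576.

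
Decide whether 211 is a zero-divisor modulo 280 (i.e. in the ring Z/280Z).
NO

gcd(211, 280) = 1, so 211 is a unit in Z/280Z (it has a multiplicative inverse). A unit cannot be a zero-divisor: if 211·b ≡ 0 then multiplying both sides by 211^(−1) gives b ≡ 0. So 211 is not a zero-divisor.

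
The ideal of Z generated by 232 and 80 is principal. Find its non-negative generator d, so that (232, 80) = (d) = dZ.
(232, 80) = (8); d = 8

In the PID Z, (a, b) is generated by gcd(a, b). Compute gcd(232, 80) with the extended Euclidean algorithm, tracking rows (r, s, t) with s·232 + t·80 = r:
  row A: (232, 1, 0)   [1·232 + 0·80 = 232]
  row B: (80, 0, 1)   [0·232 + 1·80 = 80]
  232 = 2·80 + 72   → row C = row A − 2·row B = (72, 1, −2)   [check: 1·232 − 2·80 = 72]
  80 = 1·72 + 8   → row D = row B − 1·row C = (8, −1, 3)   [check: −1·232 + 3·80 = 8]
  72 = 9·8 + 0   → remainder 0, stop. gcd = 8 (last nonzero row D).
So gcd(232, 80) = 8, with Bézout identity −1·232 + 3·80 = 8. Containment (⊇): the Bézout identity exhibits 8 as an element of (232, 80), giving (8) ⊆ (232, 80). Containment (⊆): since 8 | 232 and 8 | 80 (232 = 8·29, 80 = 8·10), every Z-linear combination of 232 and 80 is divisible by 8, so (232, 80) ⊆ (8). Therefore (232, 80) = (8), d = 8.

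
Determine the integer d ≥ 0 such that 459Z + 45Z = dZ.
In the PID Z, (a, b) is generated by gcd(a, b). Compute gcd(459, 45) with the extended Euclidean algorithm, tracking rows (r, s, t) with s·459 + t·45 = r:
  row A: (459, 1, 0)   [1·459 + 0·45 = 459]
  row B: (45, 0, 1)   [0·459 + 1·45 = 45]
  459 = 10·45 + 9   → row C = row A − 10·row B = (9, 1, −10)   [check: 1·459 − 10·45 = 9]
  45 = 5·9 + 0   → remainder 0, stop. gcd = 9 (last nonzero row C).
So gcd(459, 45) = 9, with Bézout identity 1·459 − 10·45 = 9. Containment (⊇): the Bézout identity exhibits 9 as an element of (459, 45), giving (9) ⊆ (459, 45). Containment (⊆): since 9 | 459 and 9 | 45 (459 = 9·51, 45 = 9·5), every Z-linear combination of 459 and 45 is divisible by 9, so (459, 45) ⊆ (9). Therefore (459, 45) = (9), d = 9.

Final answer: (459, 45) = (9); d = 9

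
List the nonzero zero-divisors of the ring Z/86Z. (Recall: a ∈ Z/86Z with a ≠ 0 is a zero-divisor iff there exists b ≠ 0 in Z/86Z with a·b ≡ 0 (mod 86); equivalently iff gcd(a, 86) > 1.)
An element a ∈ Z/86Z (with a ≠ 0) is a zero-divisor iff gcd(a, 86) > 1 (because a is a unit precisely when gcd(a, n) = 1, and in Z/nZ every nonzero, non-unit element is a zero-divisor). Scan a = 1, ..., 85 and keep those with gcd(a, 86) > 1:
  gcd(2, 86) = 2, gcd(4, 86) = 2, gcd(6, 86) = 2, gcd(8, 86) = 2, gcd(10, 86) = 2, gcd(12, 86) = 2, gcd(14, 86) = 2, gcd(16, 86) = 2, gcd(18, 86) = 2, gcd(20, 86) = 2, gcd(22, 86) = 2, gcd(24, 86) = 2, gcd(26, 86) = 2, gcd(28, 86) = 2, gcd(30, 86) = 2, gcd(32, 86) = 2, gcd(34, 86) = 2, gcd(36, 86) = 2, gcd(38, 86) = 2, gcd(40, 86) = 2, gcd(42, 86) = 2, gcd(43, 86) = 43, gcd(44, 86) = 2, gcd(46, 86) = 2, gcd(48, 86) = 2, gcd(50, 86) = 2, gcd(52, 86) = 2, gcd(54, 86) = 2, gcd(56, 86) = 2, gcd(58, 86) = 2, gcd(60, 86) = 2, gcd(62, 86) = 2, gcd(64, 86) = 2, gcd(66, 86) = 2, gcd(68, 86) = 2, gcd(70, 86) = 2, gcd(72, 86) = 2, gcd(74, 86) = 2, gcd(76, 86) = 2, gcd(78, 86) = 2, gcd(80, 86) = 2, gcd(82, 86) = 2, gcd(84, 86) = 2.
All other a ∈ {1, ..., 85} have gcd(a, 86) = 1 and are units. So the nonzero zero-divisors are exactly the 43 values of a appearing in this scan.

Final answer: nonzero zero-divisors of Z/86Z = {2, 4, 6, 8, 10, 12, 14, 16, 18, 20, 22, 24, 26, 28, 30, 32, 34, 36, 38, 40, 42, 43, 44, 46, 48, 50, 52, 54, 56, 58, 60, 62, 64, 66, 68, 70, 72, 74, 76, 78, 80, 82, 84}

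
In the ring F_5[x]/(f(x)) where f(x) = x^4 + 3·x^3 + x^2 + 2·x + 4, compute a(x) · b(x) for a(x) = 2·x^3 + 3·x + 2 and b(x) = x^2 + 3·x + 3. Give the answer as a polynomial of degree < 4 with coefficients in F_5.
a · b ≡ 2·x^3 + 2·x^2 + 2·x + 1 (mod f(x))

Multiply as integer polynomials: a · b = 2·x^5 + 6·x^4 + 9·x^3 + 11·x^2 + 15·x + 6. Reducing coefficients mod 5: a · b ≡ 2·x^5 + x^4 + 4·x^3 + x^2 + 1. Now divide by f(x) = x^4 + 3·x^3 + x^2 + 2·x + 4 in F_5[x], eliminating the leading term at each step:
  leading term 2·x^5: subtract (2·x)·f(x) = 2·x^5 + x^4 + 2·x^3 + 4·x^2 + 3·x, leaving 2·x^3 + 2·x^2 + 2·x + 1 (coefficients mod 5)
The degree is now < 4, so this is the remainder. Hence a · b ≡ 2·x^3 + 2·x^2 + 2·x + 1 in F_5[x]/(f).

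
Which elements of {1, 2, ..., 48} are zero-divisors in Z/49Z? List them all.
nonzero zero-divisors of Z/49Z = {7, 14, 21, 28, 35, 42}

An element a ∈ Z/49Z (with a ≠ 0) is a zero-divisor iff gcd(a, 49) > 1 (because a is a unit precisely when gcd(a, n) = 1, and in Z/nZ every nonzero, non-unit element is a zero-divisor). Scan a = 1, ..., 48 and keep those with gcd(a, 49) > 1:
  gcd(7, 49) = 7, gcd(14, 49) = 7, gcd(21, 49) = 7, gcd(28, 49) = 7, gcd(35, 49) = 7, gcd(42, 49) = 7.
All other a ∈ {1, ..., 48} have gcd(a, 49) = 1 and are units. So the nonzero zero-divisors are exactly the 6 values of a appearing in this scan.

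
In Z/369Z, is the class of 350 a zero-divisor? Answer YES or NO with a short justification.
NO

gcd(350, 369) = 1, so 350 is a unit in Z/369Z (it has a multiplicative inverse). A unit cannot be a zero-divisor: if 350·b ≡ 0 then multiplying both sides by 350^(−1) gives b ≡ 0. So 350 is not a zero-divisor.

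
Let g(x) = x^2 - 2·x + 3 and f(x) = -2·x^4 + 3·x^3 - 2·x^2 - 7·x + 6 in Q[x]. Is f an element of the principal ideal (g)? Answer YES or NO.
YES

In Q[x] the ideal (g) consists of all multiples of g, so f ∈ (g) iff g | f, i.e. iff the remainder of f on division by g is 0. Divide f by g (g is monic, so eliminate the leading term of the running remainder at each step):
  leading term -2·x^4: subtract (-2·x^2)·g(x) = -2·x^4 + 4·x^3 - 6·x^2, leaving -x^3 + 4·x^2 - 7·x + 6
  leading term -x^3: subtract (-x)·g(x) = -x^3 + 2·x^2 - 3·x, leaving 2·x^2 - 4·x + 6
  leading term 2·x^2: subtract (2)·g(x) = 2·x^2 - 4·x + 6, leaving 0
The remainder is 0, so f(x) = g(x) · h(x) with h(x) = -2·x^2 - x + 2. Hence g | f, i.e. f ∈ (g).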